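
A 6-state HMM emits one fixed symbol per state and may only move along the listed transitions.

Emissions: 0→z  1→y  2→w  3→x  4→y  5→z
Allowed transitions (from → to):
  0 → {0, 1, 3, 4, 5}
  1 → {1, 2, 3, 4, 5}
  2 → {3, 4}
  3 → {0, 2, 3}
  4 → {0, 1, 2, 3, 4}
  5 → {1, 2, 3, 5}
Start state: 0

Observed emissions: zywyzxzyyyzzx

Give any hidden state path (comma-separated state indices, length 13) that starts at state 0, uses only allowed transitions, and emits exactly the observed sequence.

  [0] z  {0,5}  => 0  start
  [1] y  {1,4}  => 1  0->1 ok
  [2] w  {2}  => 2  1->2 ok
  [3] y  {1,4}  => 4  2->4 ok
  [4] z  {0,5}  => 0  4->0 ok
  [5] x  {3}  => 3  0->3 ok
  [6] z  {0,5}  => 0  3->0 ok
  [7] y  {1,4}  => 4  0->4 ok
  [8] y  {1,4}  => 4  4->4 ok
  [9] y  {1,4}  => 4  4->4 ok
  [10] z  {0,5}  => 0  4->0 ok
  [11] z  {0,5}  => 5  0->5 ok
  [12] x  {3}  => 3  5->3 ok

0,1,2,4,0,3,0,4,4,4,0,5,3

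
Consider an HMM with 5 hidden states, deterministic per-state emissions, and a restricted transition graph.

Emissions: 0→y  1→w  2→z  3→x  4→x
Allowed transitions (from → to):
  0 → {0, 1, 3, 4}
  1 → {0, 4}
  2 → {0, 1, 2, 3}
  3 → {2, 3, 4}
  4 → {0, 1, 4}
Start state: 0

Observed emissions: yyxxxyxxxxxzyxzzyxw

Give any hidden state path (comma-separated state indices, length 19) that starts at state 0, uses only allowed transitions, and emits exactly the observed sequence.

  0: obs=y cand={0} pick 0 [start]
  1: obs=y cand={0} pick 0 [0->0 ok]
  2: obs=x cand={3,4} pick 4 [0->4 ok]
  3: obs=x cand={3,4} pick 4 [4->4 ok]
  4: obs=x cand={3,4} pick 4 [4->4 ok]
  5: obs=y cand={0} pick 0 [4->0 ok]
  6: obs=x cand={3,4} pick 3 [0->3 ok]
  7: obs=x cand={3,4} pick 3 [3->3 ok]
  8: obs=x cand={3,4} pick 3 [3->3 ok]
  9: obs=x cand={3,4} pick 3 [3->3 ok]
  10: obs=x cand={3,4} pick 3 [3->3 ok]
  11: obs=z cand={2} pick 2 [3->2 ok]
  12: obs=y cand={0} pick 0 [2->0 ok]
  13: obs=x cand={3,4} pick 3 [0->3 ok]
  14: obs=z cand={2} pick 2 [3->2 ok]
  15: obs=z cand={2} pick 2 [2->2 ok]
  16: obs=y cand={0} pick 0 [2->0 ok]
  17: obs=x cand={3,4} pick 4 [0->4 ok]
  18: obs=w cand={1} pick 1 [4->1 ok]

0,0,4,4,4,0,3,3,3,3,3,2,0,3,2,2,0,4,1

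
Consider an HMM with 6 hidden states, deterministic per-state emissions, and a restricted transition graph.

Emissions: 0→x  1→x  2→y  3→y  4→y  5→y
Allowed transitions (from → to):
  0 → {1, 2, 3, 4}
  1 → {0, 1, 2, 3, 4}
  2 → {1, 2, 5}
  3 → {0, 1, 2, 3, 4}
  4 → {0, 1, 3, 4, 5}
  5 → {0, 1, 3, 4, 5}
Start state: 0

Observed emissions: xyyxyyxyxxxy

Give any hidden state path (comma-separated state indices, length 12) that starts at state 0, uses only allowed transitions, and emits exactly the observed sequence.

0,2,5,1,4,4,1,3,1,0,1,3

  0: obs=x cand={0,1} pick 0 [start]
  1: obs=y cand={2,3,4,5} pick 2 [0->2 ok]
  2: obs=y cand={2,3,4,5} pick 5 [2->5 ok]
  3: obs=x cand={0,1} pick 1 [5->1 ok]
  4: obs=y cand={2,3,4,5} pick 4 [1->4 ok]
  5: obs=y cand={2,3,4,5} pick 4 [4->4 ok]
  6: obs=x cand={0,1} pick 1 [4->1 ok]
  7: obs=y cand={2,3,4,5} pick 3 [1->3 ok]
  8: obs=x cand={0,1} pick 1 [3->1 ok]
  9: obs=x cand={0,1} pick 0 [1->0 ok]
  10: obs=x cand={0,1} pick 1 [0->1 ok]
  11: obs=y cand={2,3,4,5} pick 3 [1->3 ok]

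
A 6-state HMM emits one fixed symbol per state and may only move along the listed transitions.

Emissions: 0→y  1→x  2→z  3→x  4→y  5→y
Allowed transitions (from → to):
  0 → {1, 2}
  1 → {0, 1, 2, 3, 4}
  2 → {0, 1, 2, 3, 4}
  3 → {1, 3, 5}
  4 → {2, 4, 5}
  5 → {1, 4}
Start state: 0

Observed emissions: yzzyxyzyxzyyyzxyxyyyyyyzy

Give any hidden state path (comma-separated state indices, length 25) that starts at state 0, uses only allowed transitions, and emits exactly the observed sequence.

  0: obs=y cand={0,4,5} pick 0 [start]
  1: obs=z cand={2} pick 2 [0->2 ok]
  2: obs=z cand={2} pick 2 [2->2 ok]
  3: obs=y cand={0,4,5} pick 0 [2->0 ok]
  4: obs=x cand={1,3} pick 1 [0->1 ok]
  5: obs=y cand={0,4,5} pick 4 [1->4 ok]
  6: obs=z cand={2} pick 2 [4->2 ok]
  7: obs=y cand={0,4,5} pick 0 [2->0 ok]
  8: obs=x cand={1,3} pick 1 [0->1 ok]
  9: obs=z cand={2} pick 2 [1->2 ok]
  10: obs=y cand={0,4,5} pick 4 [2->4 ok]
  11: obs=y cand={0,4,5} pick 4 [4->4 ok]
  12: obs=y cand={0,4,5} pick 4 [4->4 ok]
  13: obs=z cand={2} pick 2 [4->2 ok]
  14: obs=x cand={1,3} pick 3 [2->3 ok]
  15: obs=y cand={0,4,5} pick 5 [3->5 ok]
  16: obs=x cand={1,3} pick 1 [5->1 ok]
  17: obs=y cand={0,4,5} pick 4 [1->4 ok]
  18: obs=y cand={0,4,5} pick 5 [4->5 ok]
  19: obs=y cand={0,4,5} pick 4 [5->4 ok]
  20: obs=y cand={0,4,5} pick 4 [4->4 ok]
  21: obs=y cand={0,4,5} pick 5 [4->5 ok]
  22: obs=y cand={0,4,5} pick 4 [5->4 ok]
  23: obs=z cand={2} pick 2 [4->2 ok]
  24: obs=y cand={0,4,5} pick 0 [2->0 ok]

0,2,2,0,1,4,2,0,1,2,4,4,4,2,3,5,1,4,5,4,4,5,4,2,0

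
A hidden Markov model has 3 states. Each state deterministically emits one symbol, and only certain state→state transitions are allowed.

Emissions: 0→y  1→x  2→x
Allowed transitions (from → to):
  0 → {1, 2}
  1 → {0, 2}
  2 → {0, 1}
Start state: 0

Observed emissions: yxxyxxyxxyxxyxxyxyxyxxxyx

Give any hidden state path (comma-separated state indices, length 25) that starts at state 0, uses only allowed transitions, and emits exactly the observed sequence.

0,2,1,0,1,2,0,2,1,0,1,2,0,2,1,0,1,0,1,0,1,2,1,0,2

  [0] y  {0}  => 0  start
  [1] x  {1,2}  => 2  0->2 ok
  [2] x  {1,2}  => 1  2->1 ok
  [3] y  {0}  => 0  1->0 ok
  [4] x  {1,2}  => 1  0->1 ok
  [5] x  {1,2}  => 2  1->2 ok
  [6] y  {0}  => 0  2->0 ok
  [7] x  {1,2}  => 2  0->2 ok
  [8] x  {1,2}  => 1  2->1 ok
  [9] y  {0}  => 0  1->0 ok
  [10] x  {1,2}  => 1  0->1 ok
  [11] x  {1,2}  => 2  1->2 ok
  [12] y  {0}  => 0  2->0 ok
  [13] x  {1,2}  => 2  0->2 ok
  [14] x  {1,2}  => 1  2->1 ok
  [15] y  {0}  => 0  1->0 ok
  [16] x  {1,2}  => 1  0->1 ok
  [17] y  {0}  => 0  1->0 ok
  [18] x  {1,2}  => 1  0->1 ok
  [19] y  {0}  => 0  1->0 ok
  [20] x  {1,2}  => 1  0->1 ok
  [21] x  {1,2}  => 2  1->2 ok
  [22] x  {1,2}  => 1  2->1 ok
  [23] y  {0}  => 0  1->0 ok
  [24] x  {1,2}  => 2  0->2 ok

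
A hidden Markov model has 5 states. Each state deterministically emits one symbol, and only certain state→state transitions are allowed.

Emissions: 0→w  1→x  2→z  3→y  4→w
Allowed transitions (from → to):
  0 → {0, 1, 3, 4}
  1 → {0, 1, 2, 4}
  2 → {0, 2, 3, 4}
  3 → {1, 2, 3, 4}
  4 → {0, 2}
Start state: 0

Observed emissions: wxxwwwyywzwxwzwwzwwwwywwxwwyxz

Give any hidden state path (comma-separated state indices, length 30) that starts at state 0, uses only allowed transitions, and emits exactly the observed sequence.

0,1,1,4,0,0,3,3,4,2,0,1,4,2,0,4,2,0,0,4,0,3,4,0,1,4,0,3,1,2

  0: obs=w cand={0,4} pick 0 [start]
  1: obs=x cand={1} pick 1 [0->1 ok]
  2: obs=x cand={1} pick 1 [1->1 ok]
  3: obs=w cand={0,4} pick 4 [1->4 ok]
  4: obs=w cand={0,4} pick 0 [4->0 ok]
  5: obs=w cand={0,4} pick 0 [0->0 ok]
  6: obs=y cand={3} pick 3 [0->3 ok]
  7: obs=y cand={3} pick 3 [3->3 ok]
  8: obs=w cand={0,4} pick 4 [3->4 ok]
  9: obs=z cand={2} pick 2 [4->2 ok]
  10: obs=w cand={0,4} pick 0 [2->0 ok]
  11: obs=x cand={1} pick 1 [0->1 ok]
  12: obs=w cand={0,4} pick 4 [1->4 ok]
  13: obs=z cand={2} pick 2 [4->2 ok]
  14: obs=w cand={0,4} pick 0 [2->0 ok]
  15: obs=w cand={0,4} pick 4 [0->4 ok]
  16: obs=z cand={2} pick 2 [4->2 ok]
  17: obs=w cand={0,4} pick 0 [2->0 ok]
  18: obs=w cand={0,4} pick 0 [0->0 ok]
  19: obs=w cand={0,4} pick 4 [0->4 ok]
  20: obs=w cand={0,4} pick 0 [4->0 ok]
  21: obs=y cand={3} pick 3 [0->3 ok]
  22: obs=w cand={0,4} pick 4 [3->4 ok]
  23: obs=w cand={0,4} pick 0 [4->0 ok]
  24: obs=x cand={1} pick 1 [0->1 ok]
  25: obs=w cand={0,4} pick 4 [1->4 ok]
  26: obs=w cand={0,4} pick 0 [4->0 ok]
  27: obs=y cand={3} pick 3 [0->3 ok]
  28: obs=x cand={1} pick 1 [3->1 ok]
  29: obs=z cand={2} pick 2 [1->2 ok]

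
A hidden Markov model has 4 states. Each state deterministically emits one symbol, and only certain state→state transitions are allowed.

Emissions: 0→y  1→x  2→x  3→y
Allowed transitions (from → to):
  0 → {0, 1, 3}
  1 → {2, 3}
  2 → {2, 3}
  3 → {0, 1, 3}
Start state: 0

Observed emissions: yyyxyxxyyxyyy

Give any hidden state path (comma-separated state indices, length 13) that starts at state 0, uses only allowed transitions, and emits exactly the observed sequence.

  pos 0: y in {0,3}, choose 0; start
  pos 1: y in {0,3}, choose 0; 0->0 ok
  pos 2: y in {0,3}, choose 0; 0->0 ok
  pos 3: x in {1,2}, choose 1; 0->1 ok
  pos 4: y in {0,3}, choose 3; 1->3 ok
  pos 5: x in {1,2}, choose 1; 3->1 ok
  pos 6: x in {1,2}, choose 2; 1->2 ok
  pos 7: y in {0,3}, choose 3; 2->3 ok
  pos 8: y in {0,3}, choose 3; 3->3 ok
  pos 9: x in {1,2}, choose 1; 3->1 ok
  pos 10: y in {0,3}, choose 3; 1->3 ok
  pos 11: y in {0,3}, choose 0; 3->0 ok
  pos 12: y in {0,3}, choose 0; 0->0 ok

0,0,0,1,3,1,2,3,3,1,3,0,0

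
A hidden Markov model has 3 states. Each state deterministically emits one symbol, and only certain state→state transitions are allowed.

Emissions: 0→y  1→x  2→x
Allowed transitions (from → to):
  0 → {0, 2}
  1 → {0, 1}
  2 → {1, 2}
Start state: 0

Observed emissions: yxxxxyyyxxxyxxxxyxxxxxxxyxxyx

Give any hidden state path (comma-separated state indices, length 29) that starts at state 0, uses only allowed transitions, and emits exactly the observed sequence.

0,2,1,1,1,0,0,0,2,2,1,0,2,2,1,1,0,2,2,2,1,1,1,1,0,2,1,0,2

  pos 0: y in {0}, choose 0; start
  pos 1: x in {1,2}, choose 2; 0->2 ok
  pos 2: x in {1,2}, choose 1; 2->1 ok
  pos 3: x in {1,2}, choose 1; 1->1 ok
  pos 4: x in {1,2}, choose 1; 1->1 ok
  pos 5: y in {0}, choose 0; 1->0 ok
  pos 6: y in {0}, choose 0; 0->0 ok
  pos 7: y in {0}, choose 0; 0->0 ok
  pos 8: x in {1,2}, choose 2; 0->2 ok
  pos 9: x in {1,2}, choose 2; 2->2 ok
  pos 10: x in {1,2}, choose 1; 2->1 ok
  pos 11: y in {0}, choose 0; 1->0 ok
  pos 12: x in {1,2}, choose 2; 0->2 ok
  pos 13: x in {1,2}, choose 2; 2->2 ok
  pos 14: x in {1,2}, choose 1; 2->1 ok
  pos 15: x in {1,2}, choose 1; 1->1 ok
  pos 16: y in {0}, choose 0; 1->0 ok
  pos 17: x in {1,2}, choose 2; 0->2 ok
  pos 18: x in {1,2}, choose 2; 2->2 ok
  pos 19: x in {1,2}, choose 2; 2->2 ok
  pos 20: x in {1,2}, choose 1; 2->1 ok
  pos 21: x in {1,2}, choose 1; 1->1 ok
  pos 22: x in {1,2}, choose 1; 1->1 ok
  pos 23: x in {1,2}, choose 1; 1->1 ok
  pos 24: y in {0}, choose 0; 1->0 ok
  pos 25: x in {1,2}, choose 2; 0->2 ok
  pos 26: x in {1,2}, choose 1; 2->1 ok
  pos 27: y in {0}, choose 0; 1->0 ok
  pos 28: x in {1,2}, choose 2; 0->2 ok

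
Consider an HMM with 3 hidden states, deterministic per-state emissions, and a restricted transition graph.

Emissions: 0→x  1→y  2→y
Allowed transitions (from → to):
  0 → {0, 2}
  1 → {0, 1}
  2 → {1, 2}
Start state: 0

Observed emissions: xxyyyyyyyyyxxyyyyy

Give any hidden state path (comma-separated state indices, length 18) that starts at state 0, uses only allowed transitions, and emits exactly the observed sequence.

0,0,2,2,2,2,1,1,1,1,1,0,0,2,2,1,1,1

  pos 0: x in {0}, choose 0; start
  pos 1: x in {0}, choose 0; 0->0 ok
  pos 2: y in {1,2}, choose 2; 0->2 ok
  pos 3: y in {1,2}, choose 2; 2->2 ok
  pos 4: y in {1,2}, choose 2; 2->2 ok
  pos 5: y in {1,2}, choose 2; 2->2 ok
  pos 6: y in {1,2}, choose 1; 2->1 ok
  pos 7: y in {1,2}, choose 1; 1->1 ok
  pos 8: y in {1,2}, choose 1; 1->1 ok
  pos 9: y in {1,2}, choose 1; 1->1 ok
  pos 10: y in {1,2}, choose 1; 1->1 ok
  pos 11: x in {0}, choose 0; 1->0 ok
  pos 12: x in {0}, choose 0; 0->0 ok
  pos 13: y in {1,2}, choose 2; 0->2 ok
  pos 14: y in {1,2}, choose 2; 2->2 ok
  pos 15: y in {1,2}, choose 1; 2->1 ok
  pos 16: y in {1,2}, choose 1; 1->1 ok
  pos 17: y in {1,2}, choose 1; 1->1 ok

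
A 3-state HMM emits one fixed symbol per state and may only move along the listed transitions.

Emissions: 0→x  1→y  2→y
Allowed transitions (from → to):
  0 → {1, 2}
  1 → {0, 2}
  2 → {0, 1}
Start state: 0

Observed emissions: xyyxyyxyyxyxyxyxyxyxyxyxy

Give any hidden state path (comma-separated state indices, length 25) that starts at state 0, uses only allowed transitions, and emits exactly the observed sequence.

  [0] x  {0}  => 0  start
  [1] y  {1,2}  => 2  0->2 ok
  [2] y  {1,2}  => 1  2->1 ok
  [3] x  {0}  => 0  1->0 ok
  [4] y  {1,2}  => 2  0->2 ok
  [5] y  {1,2}  => 1  2->1 ok
  [6] x  {0}  => 0  1->0 ok
  [7] y  {1,2}  => 2  0->2 ok
  [8] y  {1,2}  => 1  2->1 ok
  [9] x  {0}  => 0  1->0 ok
  [10] y  {1,2}  => 1  0->1 ok
  [11] x  {0}  => 0  1->0 ok
  [12] y  {1,2}  => 2  0->2 ok
  [13] x  {0}  => 0  2->0 ok
  [14] y  {1,2}  => 1  0->1 ok
  [15] x  {0}  => 0  1->0 ok
  [16] y  {1,2}  => 1  0->1 ok
  [17] x  {0}  => 0  1->0 ok
  [18] y  {1,2}  => 1  0->1 ok
  [19] x  {0}  => 0  1->0 ok
  [20] y  {1,2}  => 2  0->2 ok
  [21] x  {0}  => 0  2->0 ok
  [22] y  {1,2}  => 2  0->2 ok
  [23] x  {0}  => 0  2->0 ok
  [24] y  {1,2}  => 1  0->1 ok

0,2,1,0,2,1,0,2,1,0,1,0,2,0,1,0,1,0,1,0,2,0,2,0,1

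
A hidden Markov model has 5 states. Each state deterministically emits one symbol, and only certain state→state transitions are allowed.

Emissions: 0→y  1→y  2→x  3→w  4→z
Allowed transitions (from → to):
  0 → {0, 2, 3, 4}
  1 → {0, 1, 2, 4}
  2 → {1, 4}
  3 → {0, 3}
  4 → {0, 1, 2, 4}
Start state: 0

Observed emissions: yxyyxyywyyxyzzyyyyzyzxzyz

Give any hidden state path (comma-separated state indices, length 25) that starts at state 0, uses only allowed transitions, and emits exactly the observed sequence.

  [0] y  {0,1}  => 0  start
  [1] x  {2}  => 2  0->2 ok
  [2] y  {0,1}  => 1  2->1 ok
  [3] y  {0,1}  => 0  1->0 ok
  [4] x  {2}  => 2  0->2 ok
  [5] y  {0,1}  => 1  2->1 ok
  [6] y  {0,1}  => 0  1->0 ok
  [7] w  {3}  => 3  0->3 ok
  [8] y  {0,1}  => 0  3->0 ok
  [9] y  {0,1}  => 0  0->0 ok
  [10] x  {2}  => 2  0->2 ok
  [11] y  {0,1}  => 1  2->1 ok
  [12] z  {4}  => 4  1->4 ok
  [13] z  {4}  => 4  4->4 ok
  [14] y  {0,1}  => 1  4->1 ok
  [15] y  {0,1}  => 1  1->1 ok
  [16] y  {0,1}  => 1  1->1 ok
  [17] y  {0,1}  => 1  1->1 ok
  [18] z  {4}  => 4  1->4 ok
  [19] y  {0,1}  => 1  4->1 ok
  [20] z  {4}  => 4  1->4 ok
  [21] x  {2}  => 2  4->2 ok
  [22] z  {4}  => 4  2->4 ok
  [23] y  {0,1}  => 0  4->0 ok
  [24] z  {4}  => 4  0->4 ok

0,2,1,0,2,1,0,3,0,0,2,1,4,4,1,1,1,1,4,1,4,2,4,0,4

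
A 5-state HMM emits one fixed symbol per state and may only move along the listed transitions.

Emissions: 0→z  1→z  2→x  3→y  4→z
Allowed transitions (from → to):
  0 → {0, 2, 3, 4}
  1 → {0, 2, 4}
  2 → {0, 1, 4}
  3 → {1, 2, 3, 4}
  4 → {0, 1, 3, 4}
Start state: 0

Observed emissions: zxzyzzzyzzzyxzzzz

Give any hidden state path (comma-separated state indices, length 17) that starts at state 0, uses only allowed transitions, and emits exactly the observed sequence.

0,2,4,3,1,0,0,3,4,0,4,3,2,0,4,1,0

  0: obs=z cand={0,1,4} pick 0 [start]
  1: obs=x cand={2} pick 2 [0->2 ok]
  2: obs=z cand={0,1,4} pick 4 [2->4 ok]
  3: obs=y cand={3} pick 3 [4->3 ok]
  4: obs=z cand={0,1,4} pick 1 [3->1 ok]
  5: obs=z cand={0,1,4} pick 0 [1->0 ok]
  6: obs=z cand={0,1,4} pick 0 [0->0 ok]
  7: obs=y cand={3} pick 3 [0->3 ok]
  8: obs=z cand={0,1,4} pick 4 [3->4 ok]
  9: obs=z cand={0,1,4} pick 0 [4->0 ok]
  10: obs=z cand={0,1,4} pick 4 [0->4 ok]
  11: obs=y cand={3} pick 3 [4->3 ok]
  12: obs=x cand={2} pick 2 [3->2 ok]
  13: obs=z cand={0,1,4} pick 0 [2->0 ok]
  14: obs=z cand={0,1,4} pick 4 [0->4 ok]
  15: obs=z cand={0,1,4} pick 1 [4->1 ok]
  16: obs=z cand={0,1,4} pick 0 [1->0 ok]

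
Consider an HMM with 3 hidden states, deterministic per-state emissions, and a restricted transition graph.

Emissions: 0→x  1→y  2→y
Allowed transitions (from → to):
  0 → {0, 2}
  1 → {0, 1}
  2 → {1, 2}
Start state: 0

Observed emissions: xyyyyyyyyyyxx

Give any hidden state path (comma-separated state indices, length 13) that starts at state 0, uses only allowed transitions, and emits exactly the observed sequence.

  [0] x  {0}  => 0  start
  [1] y  {1,2}  => 2  0->2 ok
  [2] y  {1,2}  => 2  2->2 ok
  [3] y  {1,2}  => 2  2->2 ok
  [4] y  {1,2}  => 2  2->2 ok
  [5] y  {1,2}  => 1  2->1 ok
  [6] y  {1,2}  => 1  1->1 ok
  [7] y  {1,2}  => 1  1->1 ok
  [8] y  {1,2}  => 1  1->1 ok
  [9] y  {1,2}  => 1  1->1 ok
  [10] y  {1,2}  => 1  1->1 ok
  [11] x  {0}  => 0  1->0 ok
  [12] x  {0}  => 0  0->0 ok

0,2,2,2,2,1,1,1,1,1,1,0,0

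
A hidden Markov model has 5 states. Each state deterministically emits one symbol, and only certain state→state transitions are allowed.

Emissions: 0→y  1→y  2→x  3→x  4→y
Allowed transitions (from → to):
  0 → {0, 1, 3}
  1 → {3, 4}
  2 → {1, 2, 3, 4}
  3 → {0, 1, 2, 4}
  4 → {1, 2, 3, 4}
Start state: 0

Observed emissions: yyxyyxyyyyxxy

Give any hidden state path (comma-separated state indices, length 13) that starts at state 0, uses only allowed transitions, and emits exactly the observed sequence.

0,1,3,4,4,2,1,4,4,1,3,2,4

  [0] y  {0,1,4}  => 0  start
  [1] y  {0,1,4}  => 1  0->1 ok
  [2] x  {2,3}  => 3  1->3 ok
  [3] y  {0,1,4}  => 4  3->4 ok
  [4] y  {0,1,4}  => 4  4->4 ok
  [5] x  {2,3}  => 2  4->2 ok
  [6] y  {0,1,4}  => 1  2->1 ok
  [7] y  {0,1,4}  => 4  1->4 ok
  [8] y  {0,1,4}  => 4  4->4 ok
  [9] y  {0,1,4}  => 1  4->1 ok
  [10] x  {2,3}  => 3  1->3 ok
  [11] x  {2,3}  => 2  3->2 ok
  [12] y  {0,1,4}  => 4  2->4 ok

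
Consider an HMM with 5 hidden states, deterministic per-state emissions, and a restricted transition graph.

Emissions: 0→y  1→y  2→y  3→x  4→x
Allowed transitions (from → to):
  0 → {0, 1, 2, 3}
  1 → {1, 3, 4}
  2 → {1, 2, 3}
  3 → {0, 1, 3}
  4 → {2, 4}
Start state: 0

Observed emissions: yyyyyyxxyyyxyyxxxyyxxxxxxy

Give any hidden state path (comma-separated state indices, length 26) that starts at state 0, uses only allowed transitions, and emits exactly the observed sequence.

0,2,2,2,2,1,4,4,2,1,1,3,1,1,3,3,3,0,1,4,4,4,4,4,4,2

  [0] y  {0,1,2}  => 0  start
  [1] y  {0,1,2}  => 2  0->2 ok
  [2] y  {0,1,2}  => 2  2->2 ok
  [3] y  {0,1,2}  => 2  2->2 ok
  [4] y  {0,1,2}  => 2  2->2 ok
  [5] y  {0,1,2}  => 1  2->1 ok
  [6] x  {3,4}  => 4  1->4 ok
  [7] x  {3,4}  => 4  4->4 ok
  [8] y  {0,1,2}  => 2  4->2 ok
  [9] y  {0,1,2}  => 1  2->1 ok
  [10] y  {0,1,2}  => 1  1->1 ok
  [11] x  {3,4}  => 3  1->3 ok
  [12] y  {0,1,2}  => 1  3->1 ok
  [13] y  {0,1,2}  => 1  1->1 ok
  [14] x  {3,4}  => 3  1->3 ok
  [15] x  {3,4}  => 3  3->3 ok
  [16] x  {3,4}  => 3  3->3 ok
  [17] y  {0,1,2}  => 0  3->0 ok
  [18] y  {0,1,2}  => 1  0->1 ok
  [19] x  {3,4}  => 4  1->4 ok
  [20] x  {3,4}  => 4  4->4 ok
  [21] x  {3,4}  => 4  4->4 ok
  [22] x  {3,4}  => 4  4->4 ok
  [23] x  {3,4}  => 4  4->4 ok
  [24] x  {3,4}  => 4  4->4 ok
  [25] y  {0,1,2}  => 2  4->2 ok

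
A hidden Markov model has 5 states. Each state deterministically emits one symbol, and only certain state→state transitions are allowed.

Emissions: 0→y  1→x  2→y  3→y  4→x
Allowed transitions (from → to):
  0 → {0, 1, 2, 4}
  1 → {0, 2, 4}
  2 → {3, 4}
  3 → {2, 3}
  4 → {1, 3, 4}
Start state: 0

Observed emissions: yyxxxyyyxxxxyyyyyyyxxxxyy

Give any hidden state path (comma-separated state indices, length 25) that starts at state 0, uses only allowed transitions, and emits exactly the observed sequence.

  t0 'y' -> {0,2,3}, take 0 (start)
  t1 'y' -> {0,2,3}, take 2 (0->2 ok)
  t2 'x' -> {1,4}, take 4 (2->4 ok)
  t3 'x' -> {1,4}, take 1 (4->1 ok)
  t4 'x' -> {1,4}, take 4 (1->4 ok)
  t5 'y' -> {0,2,3}, take 3 (4->3 ok)
  t6 'y' -> {0,2,3}, take 3 (3->3 ok)
  t7 'y' -> {0,2,3}, take 2 (3->2 ok)
  t8 'x' -> {1,4}, take 4 (2->4 ok)
  t9 'x' -> {1,4}, take 1 (4->1 ok)
  t10 'x' -> {1,4}, take 4 (1->4 ok)
  t11 'x' -> {1,4}, take 1 (4->1 ok)
  t12 'y' -> {0,2,3}, take 0 (1->0 ok)
  t13 'y' -> {0,2,3}, take 0 (0->0 ok)
  t14 'y' -> {0,2,3}, take 0 (0->0 ok)
  t15 'y' -> {0,2,3}, take 2 (0->2 ok)
  t16 'y' -> {0,2,3}, take 3 (2->3 ok)
  t17 'y' -> {0,2,3}, take 3 (3->3 ok)
  t18 'y' -> {0,2,3}, take 2 (3->2 ok)
  t19 'x' -> {1,4}, take 4 (2->4 ok)
  t20 'x' -> {1,4}, take 4 (4->4 ok)
  t21 'x' -> {1,4}, take 1 (4->1 ok)
  t22 'x' -> {1,4}, take 4 (1->4 ok)
  t23 'y' -> {0,2,3}, take 3 (4->3 ok)
  t24 'y' -> {0,2,3}, take 2 (3->2 ok)

0,2,4,1,4,3,3,2,4,1,4,1,0,0,0,2,3,3,2,4,4,1,4,3,2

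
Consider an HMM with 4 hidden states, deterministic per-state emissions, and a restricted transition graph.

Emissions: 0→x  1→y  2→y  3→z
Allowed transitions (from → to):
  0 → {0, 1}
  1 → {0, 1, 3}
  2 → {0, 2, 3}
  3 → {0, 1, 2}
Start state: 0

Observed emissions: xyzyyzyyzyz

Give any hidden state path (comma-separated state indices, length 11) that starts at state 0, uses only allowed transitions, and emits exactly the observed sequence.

  t0 'x' -> {0}, take 0 (start)
  t1 'y' -> {1,2}, take 1 (0->1 ok)
  t2 'z' -> {3}, take 3 (1->3 ok)
  t3 'y' -> {1,2}, take 1 (3->1 ok)
  t4 'y' -> {1,2}, take 1 (1->1 ok)
  t5 'z' -> {3}, take 3 (1->3 ok)
  t6 'y' -> {1,2}, take 2 (3->2 ok)
  t7 'y' -> {1,2}, take 2 (2->2 ok)
  t8 'z' -> {3}, take 3 (2->3 ok)
  t9 'y' -> {1,2}, take 1 (3->1 ok)
  t10 'z' -> {3}, take 3 (1->3 ok)

0,1,3,1,1,3,2,2,3,1,3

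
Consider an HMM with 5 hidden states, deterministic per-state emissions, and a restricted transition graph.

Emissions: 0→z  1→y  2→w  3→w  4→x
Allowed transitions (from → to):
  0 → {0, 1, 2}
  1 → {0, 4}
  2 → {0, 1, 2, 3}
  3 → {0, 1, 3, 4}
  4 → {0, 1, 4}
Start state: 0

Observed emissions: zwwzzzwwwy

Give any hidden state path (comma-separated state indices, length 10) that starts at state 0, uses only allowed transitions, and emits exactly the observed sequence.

  [0] z  {0}  => 0  start
  [1] w  {2,3}  => 2  0->2 ok
  [2] w  {2,3}  => 3  2->3 ok
  [3] z  {0}  => 0  3->0 ok
  [4] z  {0}  => 0  0->0 ok
  [5] z  {0}  => 0  0->0 ok
  [6] w  {2,3}  => 2  0->2 ok
  [7] w  {2,3}  => 2  2->2 ok
  [8] w  {2,3}  => 3  2->3 ok
  [9] y  {1}  => 1  3->1 ok

0,2,3,0,0,0,2,2,3,1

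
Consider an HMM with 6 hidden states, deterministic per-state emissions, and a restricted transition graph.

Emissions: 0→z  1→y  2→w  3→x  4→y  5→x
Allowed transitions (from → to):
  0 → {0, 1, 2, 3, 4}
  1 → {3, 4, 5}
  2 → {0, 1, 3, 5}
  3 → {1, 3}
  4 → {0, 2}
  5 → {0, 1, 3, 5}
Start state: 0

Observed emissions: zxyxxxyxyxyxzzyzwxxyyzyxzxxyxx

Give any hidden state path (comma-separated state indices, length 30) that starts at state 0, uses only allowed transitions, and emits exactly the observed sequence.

0,3,1,5,5,3,1,3,1,3,1,5,0,0,4,0,2,3,3,1,4,0,1,5,0,3,3,1,5,5

  t0 'z' -> {0}, take 0 (start)
  t1 'x' -> {3,5}, take 3 (0->3 ok)
  t2 'y' -> {1,4}, take 1 (3->1 ok)
  t3 'x' -> {3,5}, take 5 (1->5 ok)
  t4 'x' -> {3,5}, take 5 (5->5 ok)
  t5 'x' -> {3,5}, take 3 (5->3 ok)
  t6 'y' -> {1,4}, take 1 (3->1 ok)
  t7 'x' -> {3,5}, take 3 (1->3 ok)
  t8 'y' -> {1,4}, take 1 (3->1 ok)
  t9 'x' -> {3,5}, take 3 (1->3 ok)
  t10 'y' -> {1,4}, take 1 (3->1 ok)
  t11 'x' -> {3,5}, take 5 (1->5 ok)
  t12 'z' -> {0}, take 0 (5->0 ok)
  t13 'z' -> {0}, take 0 (0->0 ok)
  t14 'y' -> {1,4}, take 4 (0->4 ok)
  t15 'z' -> {0}, take 0 (4->0 ok)
  t16 'w' -> {2}, take 2 (0->2 ok)
  t17 'x' -> {3,5}, take 3 (2->3 ok)
  t18 'x' -> {3,5}, take 3 (3->3 ok)
  t19 'y' -> {1,4}, take 1 (3->1 ok)
  t20 'y' -> {1,4}, take 4 (1->4 ok)
  t21 'z' -> {0}, take 0 (4->0 ok)
  t22 'y' -> {1,4}, take 1 (0->1 ok)
  t23 'x' -> {3,5}, take 5 (1->5 ok)
  t24 'z' -> {0}, take 0 (5->0 ok)
  t25 'x' -> {3,5}, take 3 (0->3 ok)
  t26 'x' -> {3,5}, take 3 (3->3 ok)
  t27 'y' -> {1,4}, take 1 (3->1 ok)
  t28 'x' -> {3,5}, take 5 (1->5 ok)
  t29 'x' -> {3,5}, take 5 (5->5 ok)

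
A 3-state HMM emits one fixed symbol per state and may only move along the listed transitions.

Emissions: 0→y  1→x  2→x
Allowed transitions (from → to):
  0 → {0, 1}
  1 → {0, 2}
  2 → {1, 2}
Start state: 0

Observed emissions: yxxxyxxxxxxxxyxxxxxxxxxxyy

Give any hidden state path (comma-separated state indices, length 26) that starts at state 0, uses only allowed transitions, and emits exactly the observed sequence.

  0: obs=y cand={0} pick 0 [start]
  1: obs=x cand={1,2} pick 1 [0->1 ok]
  2: obs=x cand={1,2} pick 2 [1->2 ok]
  3: obs=x cand={1,2} pick 1 [2->1 ok]
  4: obs=y cand={0} pick 0 [1->0 ok]
  5: obs=x cand={1,2} pick 1 [0->1 ok]
  6: obs=x cand={1,2} pick 2 [1->2 ok]
  7: obs=x cand={1,2} pick 2 [2->2 ok]
  8: obs=x cand={1,2} pick 2 [2->2 ok]
  9: obs=x cand={1,2} pick 1 [2->1 ok]
  10: obs=x cand={1,2} pick 2 [1->2 ok]
  11: obs=x cand={1,2} pick 2 [2->2 ok]
  12: obs=x cand={1,2} pick 1 [2->1 ok]
  13: obs=y cand={0} pick 0 [1->0 ok]
  14: obs=x cand={1,2} pick 1 [0->1 ok]
  15: obs=x cand={1,2} pick 2 [1->2 ok]
  16: obs=x cand={1,2} pick 1 [2->1 ok]
  17: obs=x cand={1,2} pick 2 [1->2 ok]
  18: obs=x cand={1,2} pick 2 [2->2 ok]
  19: obs=x cand={1,2} pick 1 [2->1 ok]
  20: obs=x cand={1,2} pick 2 [1->2 ok]
  21: obs=x cand={1,2} pick 2 [2->2 ok]
  22: obs=x cand={1,2} pick 2 [2->2 ok]
  23: obs=x cand={1,2} pick 1 [2->1 ok]
  24: obs=y cand={0} pick 0 [1->0 ok]
  25: obs=y cand={0} pick 0 [0->0 ok]

0,1,2,1,0,1,2,2,2,1,2,2,1,0,1,2,1,2,2,1,2,2,2,1,0,0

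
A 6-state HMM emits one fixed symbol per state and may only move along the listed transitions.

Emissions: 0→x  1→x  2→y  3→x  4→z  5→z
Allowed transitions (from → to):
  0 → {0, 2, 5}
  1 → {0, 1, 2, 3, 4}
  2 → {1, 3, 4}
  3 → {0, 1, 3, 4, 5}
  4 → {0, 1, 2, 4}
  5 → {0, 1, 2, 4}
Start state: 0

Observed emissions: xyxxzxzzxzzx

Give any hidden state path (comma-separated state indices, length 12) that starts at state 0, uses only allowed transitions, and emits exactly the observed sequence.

  [0] x  {0,1,3}  => 0  start
  [1] y  {2}  => 2  0->2 ok
  [2] x  {0,1,3}  => 1  2->1 ok
  [3] x  {0,1,3}  => 1  1->1 ok
  [4] z  {4,5}  => 4  1->4 ok
  [5] x  {0,1,3}  => 0  4->0 ok
  [6] z  {4,5}  => 5  0->5 ok
  [7] z  {4,5}  => 4  5->4 ok
  [8] x  {0,1,3}  => 0  4->0 ok
  [9] z  {4,5}  => 5  0->5 ok
  [10] z  {4,5}  => 4  5->4 ok
  [11] x  {0,1,3}  => 0  4->0 ok

0,2,1,1,4,0,5,4,0,5,4,0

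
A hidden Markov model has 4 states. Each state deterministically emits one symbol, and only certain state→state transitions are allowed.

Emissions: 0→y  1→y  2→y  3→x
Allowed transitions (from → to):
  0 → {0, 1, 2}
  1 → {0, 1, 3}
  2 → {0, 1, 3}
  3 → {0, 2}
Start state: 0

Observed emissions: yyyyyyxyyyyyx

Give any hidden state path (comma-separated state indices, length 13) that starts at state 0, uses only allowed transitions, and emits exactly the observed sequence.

  t0 'y' -> {0,1,2}, take 0 (start)
  t1 'y' -> {0,1,2}, take 2 (0->2 ok)
  t2 'y' -> {0,1,2}, take 0 (2->0 ok)
  t3 'y' -> {0,1,2}, take 1 (0->1 ok)
  t4 'y' -> {0,1,2}, take 1 (1->1 ok)
  t5 'y' -> {0,1,2}, take 1 (1->1 ok)
  t6 'x' -> {3}, take 3 (1->3 ok)
  t7 'y' -> {0,1,2}, take 0 (3->0 ok)
  t8 'y' -> {0,1,2}, take 1 (0->1 ok)
  t9 'y' -> {0,1,2}, take 0 (1->0 ok)
  t10 'y' -> {0,1,2}, take 0 (0->0 ok)
  t11 'y' -> {0,1,2}, take 1 (0->1 ok)
  t12 'x' -> {3}, take 3 (1->3 ok)

0,2,0,1,1,1,3,0,1,0,0,1,3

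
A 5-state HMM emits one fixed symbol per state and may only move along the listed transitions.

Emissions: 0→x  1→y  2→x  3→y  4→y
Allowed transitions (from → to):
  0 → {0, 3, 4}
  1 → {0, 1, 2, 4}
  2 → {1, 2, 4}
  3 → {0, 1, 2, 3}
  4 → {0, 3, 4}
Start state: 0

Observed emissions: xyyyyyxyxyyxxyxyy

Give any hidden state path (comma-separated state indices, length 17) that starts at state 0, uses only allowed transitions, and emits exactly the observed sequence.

0,3,1,1,1,1,0,3,2,4,3,0,0,4,0,4,3

  pos 0: x in {0,2}, choose 0; start
  pos 1: y in {1,3,4}, choose 3; 0->3 ok
  pos 2: y in {1,3,4}, choose 1; 3->1 ok
  pos 3: y in {1,3,4}, choose 1; 1->1 ok
  pos 4: y in {1,3,4}, choose 1; 1->1 ok
  pos 5: y in {1,3,4}, choose 1; 1->1 ok
  pos 6: x in {0,2}, choose 0; 1->0 ok
  pos 7: y in {1,3,4}, choose 3; 0->3 ok
  pos 8: x in {0,2}, choose 2; 3->2 ok
  pos 9: y in {1,3,4}, choose 4; 2->4 ok
  pos 10: y in {1,3,4}, choose 3; 4->3 ok
  pos 11: x in {0,2}, choose 0; 3->0 ok
  pos 12: x in {0,2}, choose 0; 0->0 ok
  pos 13: y in {1,3,4}, choose 4; 0->4 ok
  pos 14: x in {0,2}, choose 0; 4->0 ok
  pos 15: y in {1,3,4}, choose 4; 0->4 ok
  pos 16: y in {1,3,4}, choose 3; 4->3 ok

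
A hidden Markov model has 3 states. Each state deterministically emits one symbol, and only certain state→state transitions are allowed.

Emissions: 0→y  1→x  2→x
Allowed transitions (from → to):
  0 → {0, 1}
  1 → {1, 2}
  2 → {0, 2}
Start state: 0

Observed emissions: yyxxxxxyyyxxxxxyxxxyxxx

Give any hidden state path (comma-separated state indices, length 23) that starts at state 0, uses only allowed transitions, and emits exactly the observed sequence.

0,0,1,2,2,2,2,0,0,0,1,1,1,1,2,0,1,1,2,0,1,1,2

  [0] y  {0}  => 0  start
  [1] y  {0}  => 0  0->0 ok
  [2] x  {1,2}  => 1  0->1 ok
  [3] x  {1,2}  => 2  1->2 ok
  [4] x  {1,2}  => 2  2->2 ok
  [5] x  {1,2}  => 2  2->2 ok
  [6] x  {1,2}  => 2  2->2 ok
  [7] y  {0}  => 0  2->0 ok
  [8] y  {0}  => 0  0->0 ok
  [9] y  {0}  => 0  0->0 ok
  [10] x  {1,2}  => 1  0->1 ok
  [11] x  {1,2}  => 1  1->1 ok
  [12] x  {1,2}  => 1  1->1 ok
  [13] x  {1,2}  => 1  1->1 ok
  [14] x  {1,2}  => 2  1->2 ok
  [15] y  {0}  => 0  2->0 ok
  [16] x  {1,2}  => 1  0->1 ok
  [17] x  {1,2}  => 1  1->1 ok
  [18] x  {1,2}  => 2  1->2 ok
  [19] y  {0}  => 0  2->0 ok
  [20] x  {1,2}  => 1  0->1 ok
  [21] x  {1,2}  => 1  1->1 ok
  [22] x  {1,2}  => 2  1->2 ok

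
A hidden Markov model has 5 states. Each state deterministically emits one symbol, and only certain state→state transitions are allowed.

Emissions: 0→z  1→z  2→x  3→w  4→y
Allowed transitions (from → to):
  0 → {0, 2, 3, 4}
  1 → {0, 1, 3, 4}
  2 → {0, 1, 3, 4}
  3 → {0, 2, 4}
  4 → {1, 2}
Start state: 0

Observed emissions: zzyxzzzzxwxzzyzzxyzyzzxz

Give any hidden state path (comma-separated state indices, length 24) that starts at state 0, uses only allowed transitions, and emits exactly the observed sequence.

0,0,4,2,1,1,1,0,2,3,2,1,1,4,1,0,2,4,1,4,1,0,2,1

  [0] z  {0,1}  => 0  start
  [1] z  {0,1}  => 0  0->0 ok
  [2] y  {4}  => 4  0->4 ok
  [3] x  {2}  => 2  4->2 ok
  [4] z  {0,1}  => 1  2->1 ok
  [5] z  {0,1}  => 1  1->1 ok
  [6] z  {0,1}  => 1  1->1 ok
  [7] z  {0,1}  => 0  1->0 ok
  [8] x  {2}  => 2  0->2 ok
  [9] w  {3}  => 3  2->3 ok
  [10] x  {2}  => 2  3->2 ok
  [11] z  {0,1}  => 1  2->1 ok
  [12] z  {0,1}  => 1  1->1 ok
  [13] y  {4}  => 4  1->4 ok
  [14] z  {0,1}  => 1  4->1 ok
  [15] z  {0,1}  => 0  1->0 ok
  [16] x  {2}  => 2  0->2 ok
  [17] y  {4}  => 4  2->4 ok
  [18] z  {0,1}  => 1  4->1 ok
  [19] y  {4}  => 4  1->4 ok
  [20] z  {0,1}  => 1  4->1 ok
  [21] z  {0,1}  => 0  1->0 ok
  [22] x  {2}  => 2  0->2 ok
  [23] z  {0,1}  => 1  2->1 ok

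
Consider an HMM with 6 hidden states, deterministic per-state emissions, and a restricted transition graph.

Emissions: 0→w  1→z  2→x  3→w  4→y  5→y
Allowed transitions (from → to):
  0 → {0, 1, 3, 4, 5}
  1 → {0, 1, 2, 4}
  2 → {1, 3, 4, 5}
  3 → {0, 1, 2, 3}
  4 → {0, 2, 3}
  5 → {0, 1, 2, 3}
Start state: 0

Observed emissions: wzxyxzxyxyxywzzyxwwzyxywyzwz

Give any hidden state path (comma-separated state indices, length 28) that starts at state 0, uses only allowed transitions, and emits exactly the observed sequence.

  pos 0: w in {0,3}, choose 0; start
  pos 1: z in {1}, choose 1; 0->1 ok
  pos 2: x in {2}, choose 2; 1->2 ok
  pos 3: y in {4,5}, choose 4; 2->4 ok
  pos 4: x in {2}, choose 2; 4->2 ok
  pos 5: z in {1}, choose 1; 2->1 ok
  pos 6: x in {2}, choose 2; 1->2 ok
  pos 7: y in {4,5}, choose 5; 2->5 ok
  pos 8: x in {2}, choose 2; 5->2 ok
  pos 9: y in {4,5}, choose 5; 2->5 ok
  pos 10: x in {2}, choose 2; 5->2 ok
  pos 11: y in {4,5}, choose 4; 2->4 ok
  pos 12: w in {0,3}, choose 3; 4->3 ok
  pos 13: z in {1}, choose 1; 3->1 ok
  pos 14: z in {1}, choose 1; 1->1 ok
  pos 15: y in {4,5}, choose 4; 1->4 ok
  pos 16: x in {2}, choose 2; 4->2 ok
  pos 17: w in {0,3}, choose 3; 2->3 ok
  pos 18: w in {0,3}, choose 0; 3->0 ok
  pos 19: z in {1}, choose 1; 0->1 ok
  pos 20: y in {4,5}, choose 4; 1->4 ok
  pos 21: x in {2}, choose 2; 4->2 ok
  pos 22: y in {4,5}, choose 5; 2->5 ok
  pos 23: w in {0,3}, choose 0; 5->0 ok
  pos 24: y in {4,5}, choose 5; 0->5 ok
  pos 25: z in {1}, choose 1; 5->1 ok
  pos 26: w in {0,3}, choose 0; 1->0 ok
  pos 27: z in {1}, choose 1; 0->1 ok

0,1,2,4,2,1,2,5,2,5,2,4,3,1,1,4,2,3,0,1,4,2,5,0,5,1,0,1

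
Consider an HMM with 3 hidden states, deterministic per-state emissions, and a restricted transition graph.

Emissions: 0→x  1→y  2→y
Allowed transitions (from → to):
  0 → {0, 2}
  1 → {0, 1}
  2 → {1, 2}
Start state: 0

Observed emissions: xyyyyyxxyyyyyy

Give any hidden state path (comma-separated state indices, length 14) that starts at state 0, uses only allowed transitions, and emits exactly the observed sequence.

0,2,2,2,2,1,0,0,2,1,1,1,1,1

  [0] x  {0}  => 0  start
  [1] y  {1,2}  => 2  0->2 ok
  [2] y  {1,2}  => 2  2->2 ok
  [3] y  {1,2}  => 2  2->2 ok
  [4] y  {1,2}  => 2  2->2 ok
  [5] y  {1,2}  => 1  2->1 ok
  [6] x  {0}  => 0  1->0 ok
  [7] x  {0}  => 0  0->0 ok
  [8] y  {1,2}  => 2  0->2 ok
  [9] y  {1,2}  => 1  2->1 ok
  [10] y  {1,2}  => 1  1->1 ok
  [11] y  {1,2}  => 1  1->1 ok
  [12] y  {1,2}  => 1  1->1 ok
  [13] y  {1,2}  => 1  1->1 ok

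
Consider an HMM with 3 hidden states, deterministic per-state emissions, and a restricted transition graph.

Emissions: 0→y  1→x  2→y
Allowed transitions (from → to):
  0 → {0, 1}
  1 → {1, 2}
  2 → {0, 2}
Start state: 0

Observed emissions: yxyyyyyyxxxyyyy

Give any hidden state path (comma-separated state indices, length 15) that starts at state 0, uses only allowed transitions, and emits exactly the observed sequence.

0,1,2,2,2,2,0,0,1,1,1,2,2,0,0

  t0 'y' -> {0,2}, take 0 (start)
  t1 'x' -> {1}, take 1 (0->1 ok)
  t2 'y' -> {0,2}, take 2 (1->2 ok)
  t3 'y' -> {0,2}, take 2 (2->2 ok)
  t4 'y' -> {0,2}, take 2 (2->2 ok)
  t5 'y' -> {0,2}, take 2 (2->2 ok)
  t6 'y' -> {0,2}, take 0 (2->0 ok)
  t7 'y' -> {0,2}, take 0 (0->0 ok)
  t8 'x' -> {1}, take 1 (0->1 ok)
  t9 'x' -> {1}, take 1 (1->1 ok)
  t10 'x' -> {1}, take 1 (1->1 ok)
  t11 'y' -> {0,2}, take 2 (1->2 ok)
  t12 'y' -> {0,2}, take 2 (2->2 ok)
  t13 'y' -> {0,2}, take 0 (2->0 ok)
  t14 'y' -> {0,2}, take 0 (0->0 ok)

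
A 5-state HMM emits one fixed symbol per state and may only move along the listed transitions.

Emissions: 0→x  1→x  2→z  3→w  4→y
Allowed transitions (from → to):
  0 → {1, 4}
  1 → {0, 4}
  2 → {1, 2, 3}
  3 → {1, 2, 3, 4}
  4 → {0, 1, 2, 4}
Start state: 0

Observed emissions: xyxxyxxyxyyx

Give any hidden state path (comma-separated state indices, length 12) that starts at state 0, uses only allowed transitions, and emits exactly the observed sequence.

  0: obs=x cand={0,1} pick 0 [start]
  1: obs=y cand={4} pick 4 [0->4 ok]
  2: obs=x cand={0,1} pick 1 [4->1 ok]
  3: obs=x cand={0,1} pick 0 [1->0 ok]
  4: obs=y cand={4} pick 4 [0->4 ok]
  5: obs=x cand={0,1} pick 1 [4->1 ok]
  6: obs=x cand={0,1} pick 0 [1->0 ok]
  7: obs=y cand={4} pick 4 [0->4 ok]
  8: obs=x cand={0,1} pick 0 [4->0 ok]
  9: obs=y cand={4} pick 4 [0->4 ok]
  10: obs=y cand={4} pick 4 [4->4 ok]
  11: obs=x cand={0,1} pick 0 [4->0 ok]

0,4,1,0,4,1,0,4,0,4,4,0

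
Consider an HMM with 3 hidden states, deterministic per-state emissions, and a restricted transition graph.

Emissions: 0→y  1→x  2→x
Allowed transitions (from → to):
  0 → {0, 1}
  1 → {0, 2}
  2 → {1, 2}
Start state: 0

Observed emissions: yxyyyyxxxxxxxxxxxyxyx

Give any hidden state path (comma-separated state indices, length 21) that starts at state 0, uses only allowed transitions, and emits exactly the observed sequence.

  [0] y  {0}  => 0  start
  [1] x  {1,2}  => 1  0->1 ok
  [2] y  {0}  => 0  1->0 ok
  [3] y  {0}  => 0  0->0 ok
  [4] y  {0}  => 0  0->0 ok
  [5] y  {0}  => 0  0->0 ok
  [6] x  {1,2}  => 1  0->1 ok
  [7] x  {1,2}  => 2  1->2 ok
  [8] x  {1,2}  => 2  2->2 ok
  [9] x  {1,2}  => 1  2->1 ok
  [10] x  {1,2}  => 2  1->2 ok
  [11] x  {1,2}  => 2  2->2 ok
  [12] x  {1,2}  => 2  2->2 ok
  [13] x  {1,2}  => 1  2->1 ok
  [14] x  {1,2}  => 2  1->2 ok
  [15] x  {1,2}  => 2  2->2 ok
  [16] x  {1,2}  => 1  2->1 ok
  [17] y  {0}  => 0  1->0 ok
  [18] x  {1,2}  => 1  0->1 ok
  [19] y  {0}  => 0  1->0 ok
  [20] x  {1,2}  => 1  0->1 ok

0,1,0,0,0,0,1,2,2,1,2,2,2,1,2,2,1,0,1,0,1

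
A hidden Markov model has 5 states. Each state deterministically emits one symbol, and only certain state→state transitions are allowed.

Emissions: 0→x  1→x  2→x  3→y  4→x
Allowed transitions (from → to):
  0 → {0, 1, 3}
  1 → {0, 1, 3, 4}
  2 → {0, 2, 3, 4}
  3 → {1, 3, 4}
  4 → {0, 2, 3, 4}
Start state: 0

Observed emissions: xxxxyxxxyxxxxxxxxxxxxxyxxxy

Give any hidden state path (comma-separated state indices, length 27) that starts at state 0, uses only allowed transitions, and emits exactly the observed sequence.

0,0,1,4,3,4,2,0,3,1,0,1,4,4,2,4,4,2,0,1,1,0,3,4,2,4,3

  pos 0: x in {0,1,2,4}, choose 0; start
  pos 1: x in {0,1,2,4}, choose 0; 0->0 ok
  pos 2: x in {0,1,2,4}, choose 1; 0->1 ok
  pos 3: x in {0,1,2,4}, choose 4; 1->4 ok
  pos 4: y in {3}, choose 3; 4->3 ok
  pos 5: x in {0,1,2,4}, choose 4; 3->4 ok
  pos 6: x in {0,1,2,4}, choose 2; 4->2 ok
  pos 7: x in {0,1,2,4}, choose 0; 2->0 ok
  pos 8: y in {3}, choose 3; 0->3 ok
  pos 9: x in {0,1,2,4}, choose 1; 3->1 ok
  pos 10: x in {0,1,2,4}, choose 0; 1->0 ok
  pos 11: x in {0,1,2,4}, choose 1; 0->1 ok
  pos 12: x in {0,1,2,4}, choose 4; 1->4 ok
  pos 13: x in {0,1,2,4}, choose 4; 4->4 ok
  pos 14: x in {0,1,2,4}, choose 2; 4->2 ok
  pos 15: x in {0,1,2,4}, choose 4; 2->4 ok
  pos 16: x in {0,1,2,4}, choose 4; 4->4 ok
  pos 17: x in {0,1,2,4}, choose 2; 4->2 ok
  pos 18: x in {0,1,2,4}, choose 0; 2->0 ok
  pos 19: x in {0,1,2,4}, choose 1; 0->1 ok
  pos 20: x in {0,1,2,4}, choose 1; 1->1 ok
  pos 21: x in {0,1,2,4}, choose 0; 1->0 ok
  pos 22: y in {3}, choose 3; 0->3 ok
  pos 23: x in {0,1,2,4}, choose 4; 3->4 ok
  pos 24: x in {0,1,2,4}, choose 2; 4->2 ok
  pos 25: x in {0,1,2,4}, choose 4; 2->4 ok
  pos 26: y in {3}, choose 3; 4->3 ok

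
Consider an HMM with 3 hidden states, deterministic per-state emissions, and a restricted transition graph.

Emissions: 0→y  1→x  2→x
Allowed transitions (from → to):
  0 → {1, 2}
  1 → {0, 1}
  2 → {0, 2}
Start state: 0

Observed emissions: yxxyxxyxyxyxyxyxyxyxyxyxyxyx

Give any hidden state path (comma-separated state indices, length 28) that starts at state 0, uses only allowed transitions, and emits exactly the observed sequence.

  pos 0: y in {0}, choose 0; start
  pos 1: x in {1,2}, choose 1; 0->1 ok
  pos 2: x in {1,2}, choose 1; 1->1 ok
  pos 3: y in {0}, choose 0; 1->0 ok
  pos 4: x in {1,2}, choose 1; 0->1 ok
  pos 5: x in {1,2}, choose 1; 1->1 ok
  pos 6: y in {0}, choose 0; 1->0 ok
  pos 7: x in {1,2}, choose 2; 0->2 ok
  pos 8: y in {0}, choose 0; 2->0 ok
  pos 9: x in {1,2}, choose 1; 0->1 ok
  pos 10: y in {0}, choose 0; 1->0 ok
  pos 11: x in {1,2}, choose 1; 0->1 ok
  pos 12: y in {0}, choose 0; 1->0 ok
  pos 13: x in {1,2}, choose 2; 0->2 ok
  pos 14: y in {0}, choose 0; 2->0 ok
  pos 15: x in {1,2}, choose 2; 0->2 ok
  pos 16: y in {0}, choose 0; 2->0 ok
  pos 17: x in {1,2}, choose 1; 0->1 ok
  pos 18: y in {0}, choose 0; 1->0 ok
  pos 19: x in {1,2}, choose 1; 0->1 ok
  pos 20: y in {0}, choose 0; 1->0 ok
  pos 21: x in {1,2}, choose 1; 0->1 ok
  pos 22: y in {0}, choose 0; 1->0 ok
  pos 23: x in {1,2}, choose 2; 0->2 ok
  pos 24: y in {0}, choose 0; 2->0 ok
  pos 25: x in {1,2}, choose 2; 0->2 ok
  pos 26: y in {0}, choose 0; 2->0 ok
  pos 27: x in {1,2}, choose 2; 0->2 ok

0,1,1,0,1,1,0,2,0,1,0,1,0,2,0,2,0,1,0,1,0,1,0,2,0,2,0,2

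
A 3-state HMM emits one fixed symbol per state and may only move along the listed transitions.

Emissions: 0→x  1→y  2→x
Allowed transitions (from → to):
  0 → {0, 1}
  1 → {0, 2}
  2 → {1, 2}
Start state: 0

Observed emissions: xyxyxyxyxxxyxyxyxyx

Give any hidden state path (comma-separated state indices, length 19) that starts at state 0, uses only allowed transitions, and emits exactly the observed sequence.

0,1,2,1,2,1,0,1,2,2,2,1,0,1,2,1,0,1,2

  pos 0: x in {0,2}, choose 0; start
  pos 1: y in {1}, choose 1; 0->1 ok
  pos 2: x in {0,2}, choose 2; 1->2 ok
  pos 3: y in {1}, choose 1; 2->1 ok
  pos 4: x in {0,2}, choose 2; 1->2 ok
  pos 5: y in {1}, choose 1; 2->1 ok
  pos 6: x in {0,2}, choose 0; 1->0 ok
  pos 7: y in {1}, choose 1; 0->1 ok
  pos 8: x in {0,2}, choose 2; 1->2 ok
  pos 9: x in {0,2}, choose 2; 2->2 ok
  pos 10: x in {0,2}, choose 2; 2->2 ok
  pos 11: y in {1}, choose 1; 2->1 ok
  pos 12: x in {0,2}, choose 0; 1->0 ok
  pos 13: y in {1}, choose 1; 0->1 ok
  pos 14: x in {0,2}, choose 2; 1->2 ok
  pos 15: y in {1}, choose 1; 2->1 ok
  pos 16: x in {0,2}, choose 0; 1->0 ok
  pos 17: y in {1}, choose 1; 0->1 ok
  pos 18: x in {0,2}, choose 2; 1->2 ok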